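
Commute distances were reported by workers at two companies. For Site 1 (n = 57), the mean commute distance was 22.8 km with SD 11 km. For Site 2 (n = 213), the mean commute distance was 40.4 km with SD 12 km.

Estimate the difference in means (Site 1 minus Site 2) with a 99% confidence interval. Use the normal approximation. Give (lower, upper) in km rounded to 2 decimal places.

Standard errors of each mean: 11/√57 = 1.4570 and 12/√213 = 0.8222.
SE(x̄₁ − x̄₂) = √(1.4570² + 0.8222²) = 1.6730 for independent samples with unequal variances.
With z* = 2.576, the margin is 2.576 × 1.6730 = 4.3096.
x̄₁ − x̄₂ = 22.8 − 40.4 = -17.6000; the interval is -17.6000 ± 4.3096 = (-21.91, -13.29).

(-21.91, -13.29)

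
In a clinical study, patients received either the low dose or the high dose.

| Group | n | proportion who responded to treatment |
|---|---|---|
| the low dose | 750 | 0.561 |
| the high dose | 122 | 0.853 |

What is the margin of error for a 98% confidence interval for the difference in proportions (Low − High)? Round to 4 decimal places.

0.0857

Each SE is √(p̂(1−p̂)/n): √(0.5610·0.4390/750) = 0.01812 and √(0.8530·0.1470/122) = 0.03206.
SE(p̂₁ − p̂₂) = √(SE₁² + SE₂²) = √(0.0003283344 + 0.0010278436) = 0.03683, since the two samples are independent.
At 98% confidence z* = 2.326; margin = 2.326 × 0.03683 = 0.08567.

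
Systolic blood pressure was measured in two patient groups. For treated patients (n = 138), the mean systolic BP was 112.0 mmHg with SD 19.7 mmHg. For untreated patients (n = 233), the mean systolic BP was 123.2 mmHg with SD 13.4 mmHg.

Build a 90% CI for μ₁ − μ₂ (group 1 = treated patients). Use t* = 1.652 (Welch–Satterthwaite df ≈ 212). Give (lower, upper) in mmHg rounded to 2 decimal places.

Standard errors of each mean: 19.7/√138 = 1.6770 and 13.4/√233 = 0.8779.
SE(x̄₁ − x̄₂) = √(1.6770² + 0.8779²) = 1.8929 for independent samples with unequal variances.
With t* = 1.652, the margin is 1.652 × 1.8929 = 3.1271.
x̄₁ − x̄₂ = 112.0 − 123.2 = -11.2000; the interval is -11.2000 ± 3.1271 = (-14.33, -8.07).

(-14.33, -8.07)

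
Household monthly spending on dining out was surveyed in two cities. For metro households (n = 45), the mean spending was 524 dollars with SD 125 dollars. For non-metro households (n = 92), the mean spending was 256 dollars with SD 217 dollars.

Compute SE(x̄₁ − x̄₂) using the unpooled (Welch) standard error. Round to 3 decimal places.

29.310

Per-group SEs: s₁/√n₁ = 125/√45 = 18.6339, s₂/√n₂ = 217/√92 = 22.6238.
Unpooled SE of the difference: √(347.22222921 + 511.83632644) = 29.3097.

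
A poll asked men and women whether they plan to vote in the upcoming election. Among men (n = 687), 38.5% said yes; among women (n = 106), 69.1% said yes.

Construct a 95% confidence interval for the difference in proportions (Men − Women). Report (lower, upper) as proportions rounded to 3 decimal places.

The two standard errors are √(0.3850×0.6150/687) = 0.01856 and √(0.6910×0.3090/106) = 0.04488.
Because the samples are independent, SE_diff = √(0.01856² + 0.04488²) = 0.04857.
Using z* = 1.960 for 95%, ME = 1.960 × 0.04857 = 0.09520.
p̂₁ − p̂₂ = -0.3060; interval -0.3060 ± 0.09520 gives (-0.401, -0.211).

(-0.401, -0.211)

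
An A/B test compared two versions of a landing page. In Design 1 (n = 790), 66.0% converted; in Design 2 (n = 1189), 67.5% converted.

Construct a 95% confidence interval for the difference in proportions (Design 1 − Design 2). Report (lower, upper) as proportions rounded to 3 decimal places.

(-0.057, 0.027)

The two standard errors are √(0.6600×0.3400/790) = 0.01685 and √(0.6750×0.3250/1189) = 0.01358.
Because the samples are independent, SE_diff = √(0.01685² + 0.01358²) = 0.02164.
Using z* = 1.960 for 95%, ME = 1.960 × 0.02164 = 0.04241.
p̂₁ − p̂₂ = -0.0150; interval -0.0150 ± 0.04241 gives (-0.057, 0.027).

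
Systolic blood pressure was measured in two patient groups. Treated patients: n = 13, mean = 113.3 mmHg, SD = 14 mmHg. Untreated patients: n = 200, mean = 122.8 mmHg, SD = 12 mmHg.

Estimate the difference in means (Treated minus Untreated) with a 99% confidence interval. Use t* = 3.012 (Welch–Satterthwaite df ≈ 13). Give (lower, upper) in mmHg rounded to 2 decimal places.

SE₁ = s₁/√n₁ = 14/√13 = 3.8829; SE₂ = 12/√200 = 0.8485.
Independent samples, unequal variances: SE_diff = √(SE₁² + SE₂²) = √(15.07691241 + 0.71995225) = 3.9745.
t* = 3.012, so margin of error = 3.012 × 3.9745 = 11.9712.
Difference in means = 113.3 − 122.8 = -9.5000.
-9.5000 ± 11.9712 → (-21.47, 2.47).

(-21.47, 2.47)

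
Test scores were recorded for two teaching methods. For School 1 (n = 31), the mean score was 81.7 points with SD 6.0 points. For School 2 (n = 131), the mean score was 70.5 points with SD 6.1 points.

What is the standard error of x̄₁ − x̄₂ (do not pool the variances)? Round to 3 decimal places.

1.202

Standard errors of each mean: 6.0/√31 = 1.0776 and 6.1/√131 = 0.5330.
SE(x̄₁ − x̄₂) = √(1.0776² + 0.5330²) = 1.2022 for independent samples with unequal variances.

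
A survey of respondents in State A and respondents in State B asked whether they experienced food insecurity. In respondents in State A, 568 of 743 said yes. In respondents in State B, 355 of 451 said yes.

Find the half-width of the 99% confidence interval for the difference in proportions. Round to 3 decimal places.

0.064

p̂₁ = 568/743 = 0.7645 and p̂₂ = 355/451 = 0.7871.
SE₁ = √(p̂₁(1−p̂₁)/n₁) = √(0.7645·0.2355/743) = 0.01557; SE₂ = √(0.7871·0.2129/451) = 0.01928.
Independent samples: SE of the difference = √(SE₁² + SE₂²) = √(0.0002424249 + 0.0003717184) = 0.02478.
z* for 99% confidence is 2.576, so the margin of error is 2.576 × 0.02478 = 0.06383.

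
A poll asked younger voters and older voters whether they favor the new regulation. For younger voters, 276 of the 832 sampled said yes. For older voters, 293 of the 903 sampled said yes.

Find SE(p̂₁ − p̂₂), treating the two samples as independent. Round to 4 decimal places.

0.0226

First, p̂₁ = 276/832 = 0.3317; p̂₂ = 293/903 = 0.3245.
The two standard errors are √(0.3317×0.6683/832) = 0.01632 and √(0.3245×0.6755/903) = 0.01558.
Because the samples are independent, SE_diff = √(0.01632² + 0.01558²) = 0.02256.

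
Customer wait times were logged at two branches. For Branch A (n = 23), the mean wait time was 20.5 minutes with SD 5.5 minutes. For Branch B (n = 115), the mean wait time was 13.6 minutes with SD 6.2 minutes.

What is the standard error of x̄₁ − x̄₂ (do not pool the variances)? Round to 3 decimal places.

Standard errors of each mean: 5.5/√23 = 1.1468 and 6.2/√115 = 0.5782.
SE(x̄₁ − x̄₂) = √(1.1468² + 0.5782²) = 1.2843 for independent samples with unequal variances.

1.284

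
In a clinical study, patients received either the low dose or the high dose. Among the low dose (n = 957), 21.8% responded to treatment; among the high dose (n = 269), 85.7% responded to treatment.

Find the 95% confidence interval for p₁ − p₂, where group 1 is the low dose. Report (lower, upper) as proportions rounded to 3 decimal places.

(-0.688, -0.590)

Each SE is √(p̂(1−p̂)/n): √(0.2180·0.7820/957) = 0.01335 and √(0.8570·0.1430/269) = 0.02134.
SE(p̂₁ − p̂₂) = √(SE₁² + SE₂²) = √(0.0001782225 + 0.0004553956) = 0.02517, since the two samples are independent.
At 95% confidence z* = 1.960; margin = 1.960 × 0.02517 = 0.04933.
The difference is 0.2180 − 0.8570 = -0.6390, so the interval is -0.6390 ± 0.04933 = (-0.688, -0.590).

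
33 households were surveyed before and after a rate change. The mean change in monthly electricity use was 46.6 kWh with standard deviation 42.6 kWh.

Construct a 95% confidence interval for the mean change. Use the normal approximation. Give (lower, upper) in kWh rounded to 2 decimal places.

Paired design: SE = s_d/√n = 42.6/√33 = 7.4157.
z* = 1.960; margin of error = 1.960 × 7.4157 = 14.5348.
46.6 ± 14.5348 → (32.07, 61.13).

(32.07, 61.13)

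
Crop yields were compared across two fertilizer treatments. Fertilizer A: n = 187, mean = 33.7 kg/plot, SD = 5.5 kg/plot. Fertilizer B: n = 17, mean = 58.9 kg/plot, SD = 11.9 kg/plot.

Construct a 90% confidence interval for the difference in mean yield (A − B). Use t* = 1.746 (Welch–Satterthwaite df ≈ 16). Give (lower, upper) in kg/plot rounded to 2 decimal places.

(-30.29, -20.11)

Standard errors of each mean: 5.5/√187 = 0.4022 and 11.9/√17 = 2.8862.
SE(x̄₁ − x̄₂) = √(0.4022² + 2.8862²) = 2.9141 for independent samples with unequal variances.
With t* = 1.746, the margin is 1.746 × 2.9141 = 5.0880.
x̄₁ − x̄₂ = 33.7 − 58.9 = -25.2000; the interval is -25.2000 ± 5.0880 = (-30.29, -20.11).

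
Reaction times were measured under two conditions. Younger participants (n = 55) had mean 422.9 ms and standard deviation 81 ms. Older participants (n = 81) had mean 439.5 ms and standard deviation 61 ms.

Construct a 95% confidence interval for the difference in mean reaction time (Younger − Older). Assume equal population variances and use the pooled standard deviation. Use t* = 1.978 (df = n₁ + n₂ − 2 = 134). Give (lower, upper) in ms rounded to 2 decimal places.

(-40.71, 7.51)

s_p = √[((n₁−1)s₁² + (n₂−1)s₂²)/(n₁+n₂−2)] = √[(54·81² + 80·61²)/134] = 69.7530.
SE = 69.7530·√(1/55 + 1/81) = 12.1873.
With t* = 1.978, margin = 1.978 × 12.1873 = 24.1065.
x̄₁ − x̄₂ = 422.9 − 439.5 = -16.6000; interval -16.6000 ± 24.1065 = (-40.71, 7.51).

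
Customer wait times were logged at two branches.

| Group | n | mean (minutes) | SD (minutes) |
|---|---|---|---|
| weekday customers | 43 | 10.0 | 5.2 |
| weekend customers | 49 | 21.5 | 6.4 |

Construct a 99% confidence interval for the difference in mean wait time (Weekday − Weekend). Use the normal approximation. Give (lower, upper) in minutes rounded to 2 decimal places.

(-14.62, -8.38)

SE₁ = s₁/√n₁ = 5.2/√43 = 0.7930; SE₂ = 6.4/√49 = 0.9143.
Independent samples, unequal variances: SE_diff = √(SE₁² + SE₂²) = √(0.628849 + 0.83594449) = 1.2103.
z* = 2.576, so margin of error = 2.576 × 1.2103 = 3.1177.
Difference in means = 10.0 − 21.5 = -11.5000.
-11.5000 ± 3.1177 → (-14.62, -8.38).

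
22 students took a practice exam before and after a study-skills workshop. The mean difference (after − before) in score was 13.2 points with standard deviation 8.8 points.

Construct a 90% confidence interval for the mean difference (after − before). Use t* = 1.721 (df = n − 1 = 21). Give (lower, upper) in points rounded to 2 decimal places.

(9.97, 16.43)

Paired design: SE = s_d/√n = 8.8/√22 = 1.8762.
t* = 1.721; margin of error = 1.721 × 1.8762 = 3.2289.
13.2 ± 3.2289 → (9.97, 16.43).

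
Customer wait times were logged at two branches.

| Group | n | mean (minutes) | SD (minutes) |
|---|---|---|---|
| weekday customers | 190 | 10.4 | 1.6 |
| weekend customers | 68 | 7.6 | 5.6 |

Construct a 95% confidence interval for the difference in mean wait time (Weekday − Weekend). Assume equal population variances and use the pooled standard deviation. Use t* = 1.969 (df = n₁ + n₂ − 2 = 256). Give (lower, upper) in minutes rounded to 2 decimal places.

s_p = √[((n₁−1)s₁² + (n₂−1)s₂²)/(n₁+n₂−2)] = √[(189·1.6² + 67·5.6²)/256] = 3.1777.
SE = 3.1777·√(1/190 + 1/68) = 0.4490.
With t* = 1.969, margin = 1.969 × 0.4490 = 0.8841.
x̄₁ − x̄₂ = 10.4 − 7.6 = 2.8000; interval 2.8000 ± 0.8841 = (1.92, 3.68).

(1.92, 3.68)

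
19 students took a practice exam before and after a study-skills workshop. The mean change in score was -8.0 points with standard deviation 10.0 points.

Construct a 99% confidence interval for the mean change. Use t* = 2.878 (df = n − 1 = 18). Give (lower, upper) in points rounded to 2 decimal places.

(-14.60, -1.40)

This is a matched-pairs design, so SE = s_d/√n = 10.0/√19 = 2.2942.
Margin = 2.878 × 2.2942 = 6.6027; the interval is -8.0 ± 6.6027 = (-14.60, -1.40).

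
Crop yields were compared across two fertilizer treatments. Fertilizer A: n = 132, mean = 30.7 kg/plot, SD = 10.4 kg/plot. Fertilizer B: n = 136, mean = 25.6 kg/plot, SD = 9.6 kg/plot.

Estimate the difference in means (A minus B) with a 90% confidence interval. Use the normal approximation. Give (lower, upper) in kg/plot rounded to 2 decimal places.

(3.09, 7.11)

Standard errors of each mean: 10.4/√132 = 0.9052 and 9.6/√136 = 0.8232.
SE(x̄₁ − x̄₂) = √(0.9052² + 0.8232²) = 1.2235 for independent samples with unequal variances.
With z* = 1.645, the margin is 1.645 × 1.2235 = 2.0127.
x̄₁ − x̄₂ = 30.7 − 25.6 = 5.1000; the interval is 5.1000 ± 2.0127 = (3.09, 7.11).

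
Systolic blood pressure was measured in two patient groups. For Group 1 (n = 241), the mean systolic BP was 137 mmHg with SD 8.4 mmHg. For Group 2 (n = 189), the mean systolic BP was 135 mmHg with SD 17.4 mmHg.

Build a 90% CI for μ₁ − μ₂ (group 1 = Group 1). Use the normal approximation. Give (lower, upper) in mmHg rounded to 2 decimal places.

(-0.26, 4.26)

Standard errors of each mean: 8.4/√241 = 0.5411 and 17.4/√189 = 1.2657.
SE(x̄₁ − x̄₂) = √(0.5411² + 1.2657²) = 1.3765 for independent samples with unequal variances.
With z* = 1.645, the margin is 1.645 × 1.3765 = 2.2643.
x̄₁ − x̄₂ = 137 − 135 = 2.0000; the interval is 2.0000 ± 2.2643 = (-0.26, 4.26).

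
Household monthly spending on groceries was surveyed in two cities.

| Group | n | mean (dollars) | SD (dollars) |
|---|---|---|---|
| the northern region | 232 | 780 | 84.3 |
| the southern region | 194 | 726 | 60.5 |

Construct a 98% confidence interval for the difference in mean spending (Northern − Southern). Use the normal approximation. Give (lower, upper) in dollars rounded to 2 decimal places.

Per-group SEs: s₁/√n₁ = 84.3/√232 = 5.5346, s₂/√n₂ = 60.5/√194 = 4.3436.
Unpooled SE of the difference: √(30.63179716 + 18.86686096) = 7.0355.
Margin of error = z* · SE = 2.326 × 7.0355 = 16.3646.
x̄₁ − x̄₂ = 780 − 726 = 54.0000.
CI: 54.0000 ± 16.3646 = (37.64, 70.36).

(37.64, 70.36)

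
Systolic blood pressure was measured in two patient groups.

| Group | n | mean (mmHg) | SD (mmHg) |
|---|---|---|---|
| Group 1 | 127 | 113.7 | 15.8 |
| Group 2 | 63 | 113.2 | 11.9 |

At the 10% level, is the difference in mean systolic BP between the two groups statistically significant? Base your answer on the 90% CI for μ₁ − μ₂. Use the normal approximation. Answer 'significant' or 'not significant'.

Standard errors of each mean: 15.8/√127 = 1.4020 and 11.9/√63 = 1.4993.
SE(x̄₁ − x̄₂) = √(1.4020² + 1.4993²) = 2.0527 for independent samples with unequal variances.
With z* = 1.645, the margin is 1.645 × 2.0527 = 3.3767.
x̄₁ − x̄₂ = 113.7 − 113.2 = 0.5000; the interval is 0.5000 ± 3.3767 = (-2.8767, 3.8767).
The interval (-2.8767, 3.8767) contains 0, so the difference is not significant.

not significant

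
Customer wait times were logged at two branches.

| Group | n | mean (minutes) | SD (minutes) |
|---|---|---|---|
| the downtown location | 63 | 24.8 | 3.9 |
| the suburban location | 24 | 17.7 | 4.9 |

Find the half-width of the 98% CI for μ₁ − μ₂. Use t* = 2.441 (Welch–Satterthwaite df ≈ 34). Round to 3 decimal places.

2.720

Standard errors of each mean: 3.9/√63 = 0.4914 and 4.9/√24 = 1.0002.
SE(x̄₁ − x̄₂) = √(0.4914² + 1.0002²) = 1.1144 for independent samples with unequal variances.
With t* = 2.441, the margin is 2.441 × 1.1144 = 2.7203.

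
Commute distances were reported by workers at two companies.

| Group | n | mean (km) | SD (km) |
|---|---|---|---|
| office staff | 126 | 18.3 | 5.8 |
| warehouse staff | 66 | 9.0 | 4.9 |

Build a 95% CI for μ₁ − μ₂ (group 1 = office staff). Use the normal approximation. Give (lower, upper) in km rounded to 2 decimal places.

Standard errors of each mean: 5.8/√126 = 0.5167 and 4.9/√66 = 0.6031.
SE(x̄₁ − x̄₂) = √(0.5167² + 0.6031²) = 0.7942 for independent samples with unequal variances.
With z* = 1.960, the margin is 1.960 × 0.7942 = 1.5566.
x̄₁ − x̄₂ = 18.3 − 9.0 = 9.3000; the interval is 9.3000 ± 1.5566 = (7.74, 10.86).

(7.74, 10.86)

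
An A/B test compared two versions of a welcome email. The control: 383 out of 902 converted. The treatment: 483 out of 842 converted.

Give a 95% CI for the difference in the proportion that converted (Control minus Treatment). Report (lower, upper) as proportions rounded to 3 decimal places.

First, p̂₁ = 383/902 = 0.4246; p̂₂ = 483/842 = 0.5736.
The two standard errors are √(0.4246×0.5754/902) = 0.01646 and √(0.5736×0.4264/842) = 0.01704.
Because the samples are independent, SE_diff = √(0.01646² + 0.01704²) = 0.02369.
Using z* = 1.960 for 95%, ME = 1.960 × 0.02369 = 0.04643.
p̂₁ − p̂₂ = -0.1490; interval -0.1490 ± 0.04643 gives (-0.195, -0.103).

(-0.195, -0.103)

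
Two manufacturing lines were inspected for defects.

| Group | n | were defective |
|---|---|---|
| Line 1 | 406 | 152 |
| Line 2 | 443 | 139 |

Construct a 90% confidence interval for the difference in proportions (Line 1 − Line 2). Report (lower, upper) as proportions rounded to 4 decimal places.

(0.0070, 0.1142)

Sample proportions: 152/406 = 0.3744, 139/443 = 0.3138.
Each SE is √(p̂(1−p̂)/n): √(0.3744·0.6256/406) = 0.02402 and √(0.3138·0.6862/443) = 0.02205.
SE(p̂₁ − p̂₂) = √(SE₁² + SE₂²) = √(0.0005769604 + 0.0004862025) = 0.03261, since the two samples are independent.
At 90% confidence z* = 1.645; margin = 1.645 × 0.03261 = 0.05364.
The difference is 0.3744 − 0.3138 = 0.0606, so the interval is 0.0606 ± 0.05364 = (0.0070, 0.1142).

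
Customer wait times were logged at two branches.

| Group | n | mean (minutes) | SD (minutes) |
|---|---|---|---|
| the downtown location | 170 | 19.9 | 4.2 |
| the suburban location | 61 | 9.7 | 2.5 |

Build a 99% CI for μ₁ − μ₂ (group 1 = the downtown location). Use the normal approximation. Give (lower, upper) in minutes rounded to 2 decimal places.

Per-group SEs: s₁/√n₁ = 4.2/√170 = 0.3221, s₂/√n₂ = 2.5/√61 = 0.3201.
Unpooled SE of the difference: √(0.10374841 + 0.10246401) = 0.4541.
Margin of error = z* · SE = 2.576 × 0.4541 = 1.1698.
x̄₁ − x̄₂ = 19.9 − 9.7 = 10.2000.
CI: 10.2000 ± 1.1698 = (9.03, 11.37).

(9.03, 11.37)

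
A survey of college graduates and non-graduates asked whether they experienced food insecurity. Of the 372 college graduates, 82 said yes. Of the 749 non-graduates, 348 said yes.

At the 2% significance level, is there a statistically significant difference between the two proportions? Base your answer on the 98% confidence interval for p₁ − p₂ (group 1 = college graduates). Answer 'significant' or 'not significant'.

significant

First, p̂₁ = 82/372 = 0.2204; p̂₂ = 348/749 = 0.4646.
The two standard errors are √(0.2204×0.7796/372) = 0.02149 and √(0.4646×0.5354/749) = 0.01822.
Because the samples are independent, SE_diff = √(0.02149² + 0.01822²) = 0.02817.
Using z* = 2.326 for 98%, ME = 2.326 × 0.02817 = 0.06552.
p̂₁ − p̂₂ = -0.2442; interval -0.2442 ± 0.06552 gives (-0.30972, -0.17868).
The interval (-0.30972, -0.17868) does not contain 0, so the difference is significant.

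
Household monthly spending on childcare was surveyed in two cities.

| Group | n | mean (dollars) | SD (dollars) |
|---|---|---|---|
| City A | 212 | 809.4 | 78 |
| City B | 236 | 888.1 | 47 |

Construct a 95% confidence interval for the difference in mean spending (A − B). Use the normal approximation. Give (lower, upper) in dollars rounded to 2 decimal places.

(-90.79, -66.61)

SE₁ = s₁/√n₁ = 78/√212 = 5.3571; SE₂ = 47/√236 = 3.0594.
Independent samples, unequal variances: SE_diff = √(SE₁² + SE₂²) = √(28.69852041 + 9.35992836) = 6.1692.
z* = 1.960, so margin of error = 1.960 × 6.1692 = 12.0916.
Difference in means = 809.4 − 888.1 = -78.7000.
-78.7000 ± 12.0916 → (-90.79, -66.61).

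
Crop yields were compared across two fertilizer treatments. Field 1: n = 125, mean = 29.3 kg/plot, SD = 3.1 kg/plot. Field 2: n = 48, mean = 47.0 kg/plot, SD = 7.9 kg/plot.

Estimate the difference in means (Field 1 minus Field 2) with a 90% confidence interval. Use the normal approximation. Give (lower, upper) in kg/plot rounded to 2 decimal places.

(-19.63, -15.77)

SE₁ = s₁/√n₁ = 3.1/√125 = 0.2773; SE₂ = 7.9/√48 = 1.1403.
Independent samples, unequal variances: SE_diff = √(SE₁² + SE₂²) = √(0.07689529 + 1.30028409) = 1.1735.
z* = 1.645, so margin of error = 1.645 × 1.1735 = 1.9304.
Difference in means = 29.3 − 47.0 = -17.7000.
-17.7000 ± 1.9304 → (-19.63, -15.77).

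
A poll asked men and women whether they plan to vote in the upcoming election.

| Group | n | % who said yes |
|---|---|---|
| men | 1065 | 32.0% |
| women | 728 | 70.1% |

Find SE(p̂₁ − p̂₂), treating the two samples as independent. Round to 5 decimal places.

0.02219

The two standard errors are √(0.3200×0.6800/1065) = 0.01429 and √(0.7010×0.2990/728) = 0.01697.
Because the samples are independent, SE_diff = √(0.01429² + 0.01697²) = 0.02219.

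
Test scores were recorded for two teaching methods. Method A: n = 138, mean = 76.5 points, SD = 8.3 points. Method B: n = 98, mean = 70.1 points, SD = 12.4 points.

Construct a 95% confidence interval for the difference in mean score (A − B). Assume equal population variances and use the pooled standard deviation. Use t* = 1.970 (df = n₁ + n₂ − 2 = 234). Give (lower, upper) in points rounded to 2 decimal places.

(3.75, 9.05)

Pooled variance s_p² = [137·8.3² + 97·12.4²] / (138+98−2) = 104.0712, so s_p = 10.2015.
SE_diff = s_p·√(1/n₁ + 1/n₂) = 10.2015·√(1/138 + 1/98) = 1.3476.
t* = 1.970; margin = 1.970 × 1.3476 = 2.6548.
Difference = 76.5 − 70.1 = 6.4000.
6.4000 ± 2.6548 → (3.75, 9.05).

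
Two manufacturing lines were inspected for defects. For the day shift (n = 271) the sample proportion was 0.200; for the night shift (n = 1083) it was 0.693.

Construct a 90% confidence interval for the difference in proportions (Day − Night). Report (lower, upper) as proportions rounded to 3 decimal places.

The two standard errors are √(0.2000×0.8000/271) = 0.02430 and √(0.6930×0.3070/1083) = 0.01402.
Because the samples are independent, SE_diff = √(0.02430² + 0.01402²) = 0.02805.
Using z* = 1.645 for 90%, ME = 1.645 × 0.02805 = 0.04614.
p̂₁ − p̂₂ = -0.4930; interval -0.4930 ± 0.04614 gives (-0.539, -0.447).

(-0.539, -0.447)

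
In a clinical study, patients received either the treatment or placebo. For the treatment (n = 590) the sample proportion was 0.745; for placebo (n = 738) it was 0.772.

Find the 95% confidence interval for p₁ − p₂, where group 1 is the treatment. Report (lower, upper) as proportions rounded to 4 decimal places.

(-0.0734, 0.0194)

Each SE is √(p̂(1−p̂)/n): √(0.7450·0.2550/590) = 0.01794 and √(0.7720·0.2280/738) = 0.01544.
SE(p̂₁ − p̂₂) = √(SE₁² + SE₂²) = √(0.0003218436 + 0.0002383936) = 0.02367, since the two samples are independent.
At 95% confidence z* = 1.960; margin = 1.960 × 0.02367 = 0.04639.
The difference is 0.7450 − 0.7720 = -0.0270, so the interval is -0.0270 ± 0.04639 = (-0.0734, 0.0194).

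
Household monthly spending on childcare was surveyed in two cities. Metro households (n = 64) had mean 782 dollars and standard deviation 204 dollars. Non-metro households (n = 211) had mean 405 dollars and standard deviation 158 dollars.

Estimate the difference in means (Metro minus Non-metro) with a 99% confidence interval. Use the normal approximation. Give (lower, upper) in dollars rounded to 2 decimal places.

(305.59, 448.41)

Standard errors of each mean: 204/√64 = 25.5000 and 158/√211 = 10.8772.
SE(x̄₁ − x̄₂) = √(25.5000² + 10.8772²) = 27.7230 for independent samples with unequal variances.
With z* = 2.576, the margin is 2.576 × 27.7230 = 71.4144.
x̄₁ − x̄₂ = 782 − 405 = 377.0000; the interval is 377.0000 ± 71.4144 = (305.59, 448.41).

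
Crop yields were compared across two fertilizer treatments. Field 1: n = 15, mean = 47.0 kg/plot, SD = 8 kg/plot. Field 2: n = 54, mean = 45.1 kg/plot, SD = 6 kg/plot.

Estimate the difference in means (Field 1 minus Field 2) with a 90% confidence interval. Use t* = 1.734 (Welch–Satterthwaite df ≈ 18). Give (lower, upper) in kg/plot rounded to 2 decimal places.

Per-group SEs: s₁/√n₁ = 8/√15 = 2.0656, s₂/√n₂ = 6/√54 = 0.8165.
Unpooled SE of the difference: √(4.26670336 + 0.66667225) = 2.2211.
Margin of error = t* · SE = 1.734 × 2.2211 = 3.8514.
x̄₁ − x̄₂ = 47.0 − 45.1 = 1.9000.
CI: 1.9000 ± 3.8514 = (-1.95, 5.75).

(-1.95, 5.75)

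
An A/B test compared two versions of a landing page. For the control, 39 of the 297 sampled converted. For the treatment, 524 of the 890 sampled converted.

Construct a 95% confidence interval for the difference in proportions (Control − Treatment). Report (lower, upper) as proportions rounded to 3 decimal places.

(-0.508, -0.407)

Sample proportions: 39/297 = 0.1313, 524/890 = 0.5888.
Each SE is √(p̂(1−p̂)/n): √(0.1313·0.8687/297) = 0.01960 and √(0.5888·0.4112/890) = 0.01649.
SE(p̂₁ − p̂₂) = √(SE₁² + SE₂²) = √(0.00038416 + 0.0002719201) = 0.02561, since the two samples are independent.
At 95% confidence z* = 1.960; margin = 1.960 × 0.02561 = 0.05020.
The difference is 0.1313 − 0.5888 = -0.4575, so the interval is -0.4575 ± 0.05020 = (-0.508, -0.407).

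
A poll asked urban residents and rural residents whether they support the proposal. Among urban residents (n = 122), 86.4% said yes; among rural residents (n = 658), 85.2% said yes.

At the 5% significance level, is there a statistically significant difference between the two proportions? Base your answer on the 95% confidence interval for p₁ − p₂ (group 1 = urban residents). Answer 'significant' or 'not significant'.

not significant

Each SE is √(p̂(1−p̂)/n): √(0.8640·0.1360/122) = 0.03103 and √(0.8520·0.1480/658) = 0.01384.
SE(p̂₁ − p̂₂) = √(SE₁² + SE₂²) = √(0.0009628609 + 0.0001915456) = 0.03398, since the two samples are independent.
At 95% confidence z* = 1.960; margin = 1.960 × 0.03398 = 0.06660.
The difference is 0.8640 − 0.8520 = 0.0120, so the interval is 0.0120 ± 0.06660 = (-0.05460, 0.07860).
The interval (-0.05460, 0.07860) contains 0, so the difference is not significant.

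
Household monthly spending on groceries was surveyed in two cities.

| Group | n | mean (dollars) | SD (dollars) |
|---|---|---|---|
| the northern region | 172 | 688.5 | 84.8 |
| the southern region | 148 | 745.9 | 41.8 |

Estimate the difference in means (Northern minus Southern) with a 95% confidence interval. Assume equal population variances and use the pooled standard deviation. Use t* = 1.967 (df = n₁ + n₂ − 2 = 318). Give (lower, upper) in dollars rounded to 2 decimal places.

(-72.48, -42.32)

s_p = √[((n₁−1)s₁² + (n₂−1)s₂²)/(n₁+n₂−2)] = √[(171·84.8² + 147·41.8²)/318] = 68.3708.
SE = 68.3708·√(1/172 + 1/148) = 7.6657.
With t* = 1.967, margin = 1.967 × 7.6657 = 15.0784.
x̄₁ − x̄₂ = 688.5 − 745.9 = -57.4000; interval -57.4000 ± 15.0784 = (-72.48, -42.32).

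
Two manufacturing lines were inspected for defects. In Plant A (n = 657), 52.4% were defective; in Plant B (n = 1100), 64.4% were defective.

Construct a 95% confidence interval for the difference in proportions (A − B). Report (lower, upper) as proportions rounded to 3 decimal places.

Each SE is √(p̂(1−p̂)/n): √(0.5240·0.4760/657) = 0.01948 and √(0.6440·0.3560/1100) = 0.01444.
SE(p̂₁ − p̂₂) = √(SE₁² + SE₂²) = √(0.0003794704 + 0.0002085136) = 0.02425, since the two samples are independent.
At 95% confidence z* = 1.960; margin = 1.960 × 0.02425 = 0.04753.
The difference is 0.5240 − 0.6440 = -0.1200, so the interval is -0.1200 ± 0.04753 = (-0.168, -0.072).

(-0.168, -0.072)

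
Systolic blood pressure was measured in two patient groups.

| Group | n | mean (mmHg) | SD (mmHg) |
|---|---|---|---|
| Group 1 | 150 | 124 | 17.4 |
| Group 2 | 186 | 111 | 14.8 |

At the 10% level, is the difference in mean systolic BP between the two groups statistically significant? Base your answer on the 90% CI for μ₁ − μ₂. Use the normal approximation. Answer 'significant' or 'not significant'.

significant

SE₁ = s₁/√n₁ = 17.4/√150 = 1.4207; SE₂ = 14.8/√186 = 1.0852.
Independent samples, unequal variances: SE_diff = √(SE₁² + SE₂²) = √(2.01838849 + 1.17765904) = 1.7877.
z* = 1.645, so margin of error = 1.645 × 1.7877 = 2.9408.
Difference in means = 124 − 111 = 13.0000.
13.0000 ± 2.9408 → (10.0592, 15.9408).
The interval (10.0592, 15.9408) does not contain 0, so the difference is significant.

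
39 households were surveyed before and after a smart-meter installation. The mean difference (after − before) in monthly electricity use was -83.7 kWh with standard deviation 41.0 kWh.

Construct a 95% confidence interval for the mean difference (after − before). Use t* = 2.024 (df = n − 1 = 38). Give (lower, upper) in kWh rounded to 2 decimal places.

Paired design: SE = s_d/√n = 41.0/√39 = 6.5653.
t* = 2.024; margin of error = 2.024 × 6.5653 = 13.2882.
-83.7 ± 13.2882 → (-96.99, -70.41).

(-96.99, -70.41)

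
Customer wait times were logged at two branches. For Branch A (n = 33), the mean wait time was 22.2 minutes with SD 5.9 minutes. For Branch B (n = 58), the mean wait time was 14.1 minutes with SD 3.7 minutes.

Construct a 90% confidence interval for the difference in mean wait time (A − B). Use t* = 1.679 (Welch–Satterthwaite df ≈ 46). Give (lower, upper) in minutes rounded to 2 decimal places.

SE₁ = s₁/√n₁ = 5.9/√33 = 1.0271; SE₂ = 3.7/√58 = 0.4858.
Independent samples, unequal variances: SE_diff = √(SE₁² + SE₂²) = √(1.05493441 + 0.23600164) = 1.1362.
t* = 1.679, so margin of error = 1.679 × 1.1362 = 1.9077.
Difference in means = 22.2 − 14.1 = 8.1000.
8.1000 ± 1.9077 → (6.19, 10.01).

(6.19, 10.01)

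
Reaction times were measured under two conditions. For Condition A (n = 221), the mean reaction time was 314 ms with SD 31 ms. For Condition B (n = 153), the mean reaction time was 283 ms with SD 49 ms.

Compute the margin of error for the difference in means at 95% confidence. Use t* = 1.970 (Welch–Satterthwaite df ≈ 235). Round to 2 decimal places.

8.82

Per-group SEs: s₁/√n₁ = 31/√221 = 2.0853, s₂/√n₂ = 49/√153 = 3.9614.
Unpooled SE of the difference: √(4.34847609 + 15.69268996) = 4.4767.
Margin of error = t* · SE = 1.970 × 4.4767 = 8.8191.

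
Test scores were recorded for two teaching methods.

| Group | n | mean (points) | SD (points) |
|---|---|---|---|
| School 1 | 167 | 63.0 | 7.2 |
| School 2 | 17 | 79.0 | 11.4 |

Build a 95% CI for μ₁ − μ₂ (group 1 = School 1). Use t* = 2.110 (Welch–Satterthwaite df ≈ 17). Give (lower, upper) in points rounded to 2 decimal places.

(-21.95, -10.05)

Standard errors of each mean: 7.2/√167 = 0.5572 and 11.4/√17 = 2.7649.
SE(x̄₁ − x̄₂) = √(0.5572² + 2.7649²) = 2.8205 for independent samples with unequal variances.
With t* = 2.110, the margin is 2.110 × 2.8205 = 5.9513.
x̄₁ − x̄₂ = 63.0 − 79.0 = -16.0000; the interval is -16.0000 ± 5.9513 = (-21.95, -10.05).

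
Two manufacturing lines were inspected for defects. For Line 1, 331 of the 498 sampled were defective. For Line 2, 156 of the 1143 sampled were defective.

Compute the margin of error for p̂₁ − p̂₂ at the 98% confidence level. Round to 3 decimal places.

First, p̂₁ = 331/498 = 0.6647; p̂₂ = 156/1143 = 0.1365.
The two standard errors are √(0.6647×0.3353/498) = 0.02116 and √(0.1365×0.8635/1143) = 0.01015.
Because the samples are independent, SE_diff = √(0.02116² + 0.01015²) = 0.02347.
Using z* = 2.326 for 98%, ME = 2.326 × 0.02347 = 0.05459.

0.055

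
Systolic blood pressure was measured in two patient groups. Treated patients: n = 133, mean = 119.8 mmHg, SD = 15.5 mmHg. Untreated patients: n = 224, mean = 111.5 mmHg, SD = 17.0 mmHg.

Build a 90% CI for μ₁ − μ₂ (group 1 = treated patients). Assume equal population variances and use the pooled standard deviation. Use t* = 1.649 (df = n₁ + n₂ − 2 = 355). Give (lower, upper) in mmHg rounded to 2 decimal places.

(5.33, 11.27)

s_p = √[((n₁−1)s₁² + (n₂−1)s₂²)/(n₁+n₂−2)] = √[(132·15.5² + 223·17.0²)/355] = 16.4582.
SE = 16.4582·√(1/133 + 1/224) = 1.8016.
With t* = 1.649, margin = 1.649 × 1.8016 = 2.9708.
x̄₁ − x̄₂ = 119.8 − 111.5 = 8.3000; interval 8.3000 ± 2.9708 = (5.33, 11.27).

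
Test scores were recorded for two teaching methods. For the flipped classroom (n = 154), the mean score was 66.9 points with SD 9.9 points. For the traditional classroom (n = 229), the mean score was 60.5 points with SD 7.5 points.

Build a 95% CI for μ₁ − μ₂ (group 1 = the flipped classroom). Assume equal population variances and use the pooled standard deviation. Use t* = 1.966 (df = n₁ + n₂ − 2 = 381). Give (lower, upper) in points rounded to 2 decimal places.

Pooled variance s_p² = [153·9.9² + 228·7.5²] / (154+229−2) = 73.0198, so s_p = 8.5452.
SE_diff = s_p·√(1/n₁ + 1/n₂) = 8.5452·√(1/154 + 1/229) = 0.8905.
t* = 1.966; margin = 1.966 × 0.8905 = 1.7507.
Difference = 66.9 − 60.5 = 6.4000.
6.4000 ± 1.7507 → (4.65, 8.15).

(4.65, 8.15)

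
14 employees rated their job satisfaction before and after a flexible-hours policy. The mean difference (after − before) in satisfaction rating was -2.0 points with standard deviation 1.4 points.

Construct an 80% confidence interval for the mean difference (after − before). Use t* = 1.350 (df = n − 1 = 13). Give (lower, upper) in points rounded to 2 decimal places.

(-2.51, -1.49)

This is a matched-pairs design, so SE = s_d/√n = 1.4/√14 = 0.3742.
Margin = 1.350 × 0.3742 = 0.5052; the interval is -2.0 ± 0.5052 = (-2.51, -1.49).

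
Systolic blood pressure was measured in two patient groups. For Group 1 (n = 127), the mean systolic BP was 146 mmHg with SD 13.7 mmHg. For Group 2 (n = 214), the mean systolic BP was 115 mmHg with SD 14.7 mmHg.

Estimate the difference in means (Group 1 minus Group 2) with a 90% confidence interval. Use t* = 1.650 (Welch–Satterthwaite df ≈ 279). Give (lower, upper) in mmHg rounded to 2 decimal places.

Standard errors of each mean: 13.7/√127 = 1.2157 and 14.7/√214 = 1.0049.
SE(x̄₁ − x̄₂) = √(1.2157² + 1.0049²) = 1.5773 for independent samples with unequal variances.
With t* = 1.650, the margin is 1.650 × 1.5773 = 2.6025.
x̄₁ − x̄₂ = 146 − 115 = 31.0000; the interval is 31.0000 ± 2.6025 = (28.40, 33.60).

(28.40, 33.60)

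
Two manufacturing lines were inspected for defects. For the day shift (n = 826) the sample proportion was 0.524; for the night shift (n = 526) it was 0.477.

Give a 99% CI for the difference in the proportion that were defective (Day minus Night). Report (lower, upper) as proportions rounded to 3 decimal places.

(-0.025, 0.119)

The two standard errors are √(0.5240×0.4760/826) = 0.01738 and √(0.4770×0.5230/526) = 0.02178.
Because the samples are independent, SE_diff = √(0.01738² + 0.02178²) = 0.02786.
Using z* = 2.576 for 99%, ME = 2.576 × 0.02786 = 0.07177.
p̂₁ − p̂₂ = 0.0470; interval 0.0470 ± 0.07177 gives (-0.025, 0.119).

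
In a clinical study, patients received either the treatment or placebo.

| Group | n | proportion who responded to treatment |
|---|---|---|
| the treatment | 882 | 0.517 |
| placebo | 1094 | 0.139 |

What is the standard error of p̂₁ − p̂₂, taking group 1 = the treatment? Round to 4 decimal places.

0.0198

The two standard errors are √(0.5170×0.4830/882) = 0.01683 and √(0.1390×0.8610/1094) = 0.01046.
Because the samples are independent, SE_diff = √(0.01683² + 0.01046²) = 0.01982.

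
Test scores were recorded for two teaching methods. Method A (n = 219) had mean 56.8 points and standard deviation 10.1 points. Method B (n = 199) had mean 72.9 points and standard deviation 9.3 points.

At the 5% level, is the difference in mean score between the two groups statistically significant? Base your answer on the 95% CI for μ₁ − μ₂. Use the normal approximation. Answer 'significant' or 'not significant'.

significant

Standard errors of each mean: 10.1/√219 = 0.6825 and 9.3/√199 = 0.6593.
SE(x̄₁ − x̄₂) = √(0.6825² + 0.6593²) = 0.9489 for independent samples with unequal variances.
With z* = 1.960, the margin is 1.960 × 0.9489 = 1.8598.
x̄₁ − x̄₂ = 56.8 − 72.9 = -16.1000; the interval is -16.1000 ± 1.8598 = (-17.9598, -14.2402).
The interval (-17.9598, -14.2402) does not contain 0, so the difference is significant.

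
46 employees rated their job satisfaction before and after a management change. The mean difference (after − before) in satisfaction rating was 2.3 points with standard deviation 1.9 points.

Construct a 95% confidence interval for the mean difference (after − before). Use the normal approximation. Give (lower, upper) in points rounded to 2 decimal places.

This is a matched-pairs design, so SE = s_d/√n = 1.9/√46 = 0.2801.
Margin = 1.960 × 0.2801 = 0.5490; the interval is 2.3 ± 0.5490 = (1.75, 2.85).

(1.75, 2.85)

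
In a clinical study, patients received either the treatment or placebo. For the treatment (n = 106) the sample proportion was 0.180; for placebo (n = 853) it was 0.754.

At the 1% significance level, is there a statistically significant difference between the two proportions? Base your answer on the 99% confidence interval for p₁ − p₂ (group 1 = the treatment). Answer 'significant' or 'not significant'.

significant

The two standard errors are √(0.1800×0.8200/106) = 0.03732 and √(0.7540×0.2460/853) = 0.01475.
Because the samples are independent, SE_diff = √(0.03732² + 0.01475²) = 0.04013.
Using z* = 2.576 for 99%, ME = 2.576 × 0.04013 = 0.10337.
p̂₁ − p̂₂ = -0.5740; interval -0.5740 ± 0.10337 gives (-0.67737, -0.47063).
The interval (-0.67737, -0.47063) does not contain 0, so the difference is significant.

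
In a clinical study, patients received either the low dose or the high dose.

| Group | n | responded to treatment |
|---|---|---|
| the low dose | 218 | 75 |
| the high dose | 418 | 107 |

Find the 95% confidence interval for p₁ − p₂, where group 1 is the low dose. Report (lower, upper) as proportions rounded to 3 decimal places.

First, p̂₁ = 75/218 = 0.3440; p̂₂ = 107/418 = 0.2560.
The two standard errors are √(0.3440×0.6560/218) = 0.03217 and √(0.2560×0.7440/418) = 0.02135.
Because the samples are independent, SE_diff = √(0.03217² + 0.02135²) = 0.03861.
Using z* = 1.960 for 95%, ME = 1.960 × 0.03861 = 0.07568.
p̂₁ − p̂₂ = 0.0880; interval 0.0880 ± 0.07568 gives (0.012, 0.164).

(0.012, 0.164)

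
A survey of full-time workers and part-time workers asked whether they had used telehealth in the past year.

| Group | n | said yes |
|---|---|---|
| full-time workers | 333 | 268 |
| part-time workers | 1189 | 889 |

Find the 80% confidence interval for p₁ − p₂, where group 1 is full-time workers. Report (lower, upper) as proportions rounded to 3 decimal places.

(0.025, 0.089)

First, p̂₁ = 268/333 = 0.8048; p̂₂ = 889/1189 = 0.7477.
The two standard errors are √(0.8048×0.1952/333) = 0.02172 and √(0.7477×0.2523/1189) = 0.01260.
Because the samples are independent, SE_diff = √(0.02172² + 0.01260²) = 0.02511.
Using z* = 1.282 for 80%, ME = 1.282 × 0.02511 = 0.03219.
p̂₁ − p̂₂ = 0.0571; interval 0.0571 ± 0.03219 gives (0.025, 0.089).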